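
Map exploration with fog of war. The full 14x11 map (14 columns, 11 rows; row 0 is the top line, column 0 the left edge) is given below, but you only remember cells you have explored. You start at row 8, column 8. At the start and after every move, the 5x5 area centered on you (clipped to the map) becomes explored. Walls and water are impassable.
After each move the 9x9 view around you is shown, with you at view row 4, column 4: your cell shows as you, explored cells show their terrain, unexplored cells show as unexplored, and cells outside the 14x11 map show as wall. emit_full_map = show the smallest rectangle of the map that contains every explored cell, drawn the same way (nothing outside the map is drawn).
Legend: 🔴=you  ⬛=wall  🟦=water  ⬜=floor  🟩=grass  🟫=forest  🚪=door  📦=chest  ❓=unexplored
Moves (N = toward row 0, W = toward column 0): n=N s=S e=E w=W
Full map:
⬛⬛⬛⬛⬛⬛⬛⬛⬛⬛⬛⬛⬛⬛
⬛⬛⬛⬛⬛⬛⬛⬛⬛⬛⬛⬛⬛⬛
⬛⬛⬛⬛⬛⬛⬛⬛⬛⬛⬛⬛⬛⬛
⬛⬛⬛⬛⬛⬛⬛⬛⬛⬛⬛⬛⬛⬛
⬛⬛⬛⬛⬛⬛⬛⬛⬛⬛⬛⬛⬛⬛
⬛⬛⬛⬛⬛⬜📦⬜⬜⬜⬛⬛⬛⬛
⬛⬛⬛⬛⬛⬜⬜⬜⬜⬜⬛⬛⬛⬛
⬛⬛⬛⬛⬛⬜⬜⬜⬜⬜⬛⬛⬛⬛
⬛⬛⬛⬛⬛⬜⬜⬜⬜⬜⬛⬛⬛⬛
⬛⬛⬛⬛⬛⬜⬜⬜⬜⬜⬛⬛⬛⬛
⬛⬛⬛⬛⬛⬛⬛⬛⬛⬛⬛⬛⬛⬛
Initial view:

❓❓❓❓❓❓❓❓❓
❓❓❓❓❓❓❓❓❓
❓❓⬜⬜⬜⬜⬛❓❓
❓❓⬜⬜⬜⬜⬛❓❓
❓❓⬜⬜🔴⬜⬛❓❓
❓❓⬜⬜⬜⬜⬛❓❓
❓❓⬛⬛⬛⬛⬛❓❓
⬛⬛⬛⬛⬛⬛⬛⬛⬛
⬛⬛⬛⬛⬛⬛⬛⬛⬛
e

❓❓❓❓❓❓❓❓❓
❓❓❓❓❓❓❓❓❓
❓⬜⬜⬜⬜⬛⬛❓❓
❓⬜⬜⬜⬜⬛⬛❓❓
❓⬜⬜⬜🔴⬛⬛❓❓
❓⬜⬜⬜⬜⬛⬛❓❓
❓⬛⬛⬛⬛⬛⬛❓❓
⬛⬛⬛⬛⬛⬛⬛⬛⬛
⬛⬛⬛⬛⬛⬛⬛⬛⬛

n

❓❓❓❓❓❓❓❓❓
❓❓❓❓❓❓❓❓❓
❓❓⬜⬜⬜⬛⬛❓❓
❓⬜⬜⬜⬜⬛⬛❓❓
❓⬜⬜⬜🔴⬛⬛❓❓
❓⬜⬜⬜⬜⬛⬛❓❓
❓⬜⬜⬜⬜⬛⬛❓❓
❓⬛⬛⬛⬛⬛⬛❓❓
⬛⬛⬛⬛⬛⬛⬛⬛⬛

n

❓❓❓❓❓❓❓❓❓
❓❓❓❓❓❓❓❓❓
❓❓⬛⬛⬛⬛⬛❓❓
❓❓⬜⬜⬜⬛⬛❓❓
❓⬜⬜⬜🔴⬛⬛❓❓
❓⬜⬜⬜⬜⬛⬛❓❓
❓⬜⬜⬜⬜⬛⬛❓❓
❓⬜⬜⬜⬜⬛⬛❓❓
❓⬛⬛⬛⬛⬛⬛❓❓

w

❓❓❓❓❓❓❓❓❓
❓❓❓❓❓❓❓❓❓
❓❓⬛⬛⬛⬛⬛⬛❓
❓❓📦⬜⬜⬜⬛⬛❓
❓❓⬜⬜🔴⬜⬛⬛❓
❓❓⬜⬜⬜⬜⬛⬛❓
❓❓⬜⬜⬜⬜⬛⬛❓
❓❓⬜⬜⬜⬜⬛⬛❓
❓❓⬛⬛⬛⬛⬛⬛❓

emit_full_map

⬛⬛⬛⬛⬛⬛
📦⬜⬜⬜⬛⬛
⬜⬜🔴⬜⬛⬛
⬜⬜⬜⬜⬛⬛
⬜⬜⬜⬜⬛⬛
⬜⬜⬜⬜⬛⬛
⬛⬛⬛⬛⬛⬛

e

❓❓❓❓❓❓❓❓❓
❓❓❓❓❓❓❓❓❓
❓⬛⬛⬛⬛⬛⬛❓❓
❓📦⬜⬜⬜⬛⬛❓❓
❓⬜⬜⬜🔴⬛⬛❓❓
❓⬜⬜⬜⬜⬛⬛❓❓
❓⬜⬜⬜⬜⬛⬛❓❓
❓⬜⬜⬜⬜⬛⬛❓❓
❓⬛⬛⬛⬛⬛⬛❓❓

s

❓❓❓❓❓❓❓❓❓
❓⬛⬛⬛⬛⬛⬛❓❓
❓📦⬜⬜⬜⬛⬛❓❓
❓⬜⬜⬜⬜⬛⬛❓❓
❓⬜⬜⬜🔴⬛⬛❓❓
❓⬜⬜⬜⬜⬛⬛❓❓
❓⬜⬜⬜⬜⬛⬛❓❓
❓⬛⬛⬛⬛⬛⬛❓❓
⬛⬛⬛⬛⬛⬛⬛⬛⬛

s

❓⬛⬛⬛⬛⬛⬛❓❓
❓📦⬜⬜⬜⬛⬛❓❓
❓⬜⬜⬜⬜⬛⬛❓❓
❓⬜⬜⬜⬜⬛⬛❓❓
❓⬜⬜⬜🔴⬛⬛❓❓
❓⬜⬜⬜⬜⬛⬛❓❓
❓⬛⬛⬛⬛⬛⬛❓❓
⬛⬛⬛⬛⬛⬛⬛⬛⬛
⬛⬛⬛⬛⬛⬛⬛⬛⬛

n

❓❓❓❓❓❓❓❓❓
❓⬛⬛⬛⬛⬛⬛❓❓
❓📦⬜⬜⬜⬛⬛❓❓
❓⬜⬜⬜⬜⬛⬛❓❓
❓⬜⬜⬜🔴⬛⬛❓❓
❓⬜⬜⬜⬜⬛⬛❓❓
❓⬜⬜⬜⬜⬛⬛❓❓
❓⬛⬛⬛⬛⬛⬛❓❓
⬛⬛⬛⬛⬛⬛⬛⬛⬛

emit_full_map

⬛⬛⬛⬛⬛⬛
📦⬜⬜⬜⬛⬛
⬜⬜⬜⬜⬛⬛
⬜⬜⬜🔴⬛⬛
⬜⬜⬜⬜⬛⬛
⬜⬜⬜⬜⬛⬛
⬛⬛⬛⬛⬛⬛

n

❓❓❓❓❓❓❓❓❓
❓❓❓❓❓❓❓❓❓
❓⬛⬛⬛⬛⬛⬛❓❓
❓📦⬜⬜⬜⬛⬛❓❓
❓⬜⬜⬜🔴⬛⬛❓❓
❓⬜⬜⬜⬜⬛⬛❓❓
❓⬜⬜⬜⬜⬛⬛❓❓
❓⬜⬜⬜⬜⬛⬛❓❓
❓⬛⬛⬛⬛⬛⬛❓❓

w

❓❓❓❓❓❓❓❓❓
❓❓❓❓❓❓❓❓❓
❓❓⬛⬛⬛⬛⬛⬛❓
❓❓📦⬜⬜⬜⬛⬛❓
❓❓⬜⬜🔴⬜⬛⬛❓
❓❓⬜⬜⬜⬜⬛⬛❓
❓❓⬜⬜⬜⬜⬛⬛❓
❓❓⬜⬜⬜⬜⬛⬛❓
❓❓⬛⬛⬛⬛⬛⬛❓

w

❓❓❓❓❓❓❓❓❓
❓❓❓❓❓❓❓❓❓
❓❓⬛⬛⬛⬛⬛⬛⬛
❓❓⬜📦⬜⬜⬜⬛⬛
❓❓⬜⬜🔴⬜⬜⬛⬛
❓❓⬜⬜⬜⬜⬜⬛⬛
❓❓⬜⬜⬜⬜⬜⬛⬛
❓❓❓⬜⬜⬜⬜⬛⬛
❓❓❓⬛⬛⬛⬛⬛⬛

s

❓❓❓❓❓❓❓❓❓
❓❓⬛⬛⬛⬛⬛⬛⬛
❓❓⬜📦⬜⬜⬜⬛⬛
❓❓⬜⬜⬜⬜⬜⬛⬛
❓❓⬜⬜🔴⬜⬜⬛⬛
❓❓⬜⬜⬜⬜⬜⬛⬛
❓❓⬜⬜⬜⬜⬜⬛⬛
❓❓❓⬛⬛⬛⬛⬛⬛
⬛⬛⬛⬛⬛⬛⬛⬛⬛

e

❓❓❓❓❓❓❓❓❓
❓⬛⬛⬛⬛⬛⬛⬛❓
❓⬜📦⬜⬜⬜⬛⬛❓
❓⬜⬜⬜⬜⬜⬛⬛❓
❓⬜⬜⬜🔴⬜⬛⬛❓
❓⬜⬜⬜⬜⬜⬛⬛❓
❓⬜⬜⬜⬜⬜⬛⬛❓
❓❓⬛⬛⬛⬛⬛⬛❓
⬛⬛⬛⬛⬛⬛⬛⬛⬛

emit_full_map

⬛⬛⬛⬛⬛⬛⬛
⬜📦⬜⬜⬜⬛⬛
⬜⬜⬜⬜⬜⬛⬛
⬜⬜⬜🔴⬜⬛⬛
⬜⬜⬜⬜⬜⬛⬛
⬜⬜⬜⬜⬜⬛⬛
❓⬛⬛⬛⬛⬛⬛

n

❓❓❓❓❓❓❓❓❓
❓❓❓❓❓❓❓❓❓
❓⬛⬛⬛⬛⬛⬛⬛❓
❓⬜📦⬜⬜⬜⬛⬛❓
❓⬜⬜⬜🔴⬜⬛⬛❓
❓⬜⬜⬜⬜⬜⬛⬛❓
❓⬜⬜⬜⬜⬜⬛⬛❓
❓⬜⬜⬜⬜⬜⬛⬛❓
❓❓⬛⬛⬛⬛⬛⬛❓

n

❓❓❓❓❓❓❓❓❓
❓❓❓❓❓❓❓❓❓
❓❓⬛⬛⬛⬛⬛❓❓
❓⬛⬛⬛⬛⬛⬛⬛❓
❓⬜📦⬜🔴⬜⬛⬛❓
❓⬜⬜⬜⬜⬜⬛⬛❓
❓⬜⬜⬜⬜⬜⬛⬛❓
❓⬜⬜⬜⬜⬜⬛⬛❓
❓⬜⬜⬜⬜⬜⬛⬛❓

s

❓❓❓❓❓❓❓❓❓
❓❓⬛⬛⬛⬛⬛❓❓
❓⬛⬛⬛⬛⬛⬛⬛❓
❓⬜📦⬜⬜⬜⬛⬛❓
❓⬜⬜⬜🔴⬜⬛⬛❓
❓⬜⬜⬜⬜⬜⬛⬛❓
❓⬜⬜⬜⬜⬜⬛⬛❓
❓⬜⬜⬜⬜⬜⬛⬛❓
❓❓⬛⬛⬛⬛⬛⬛❓

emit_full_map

❓⬛⬛⬛⬛⬛❓
⬛⬛⬛⬛⬛⬛⬛
⬜📦⬜⬜⬜⬛⬛
⬜⬜⬜🔴⬜⬛⬛
⬜⬜⬜⬜⬜⬛⬛
⬜⬜⬜⬜⬜⬛⬛
⬜⬜⬜⬜⬜⬛⬛
❓⬛⬛⬛⬛⬛⬛


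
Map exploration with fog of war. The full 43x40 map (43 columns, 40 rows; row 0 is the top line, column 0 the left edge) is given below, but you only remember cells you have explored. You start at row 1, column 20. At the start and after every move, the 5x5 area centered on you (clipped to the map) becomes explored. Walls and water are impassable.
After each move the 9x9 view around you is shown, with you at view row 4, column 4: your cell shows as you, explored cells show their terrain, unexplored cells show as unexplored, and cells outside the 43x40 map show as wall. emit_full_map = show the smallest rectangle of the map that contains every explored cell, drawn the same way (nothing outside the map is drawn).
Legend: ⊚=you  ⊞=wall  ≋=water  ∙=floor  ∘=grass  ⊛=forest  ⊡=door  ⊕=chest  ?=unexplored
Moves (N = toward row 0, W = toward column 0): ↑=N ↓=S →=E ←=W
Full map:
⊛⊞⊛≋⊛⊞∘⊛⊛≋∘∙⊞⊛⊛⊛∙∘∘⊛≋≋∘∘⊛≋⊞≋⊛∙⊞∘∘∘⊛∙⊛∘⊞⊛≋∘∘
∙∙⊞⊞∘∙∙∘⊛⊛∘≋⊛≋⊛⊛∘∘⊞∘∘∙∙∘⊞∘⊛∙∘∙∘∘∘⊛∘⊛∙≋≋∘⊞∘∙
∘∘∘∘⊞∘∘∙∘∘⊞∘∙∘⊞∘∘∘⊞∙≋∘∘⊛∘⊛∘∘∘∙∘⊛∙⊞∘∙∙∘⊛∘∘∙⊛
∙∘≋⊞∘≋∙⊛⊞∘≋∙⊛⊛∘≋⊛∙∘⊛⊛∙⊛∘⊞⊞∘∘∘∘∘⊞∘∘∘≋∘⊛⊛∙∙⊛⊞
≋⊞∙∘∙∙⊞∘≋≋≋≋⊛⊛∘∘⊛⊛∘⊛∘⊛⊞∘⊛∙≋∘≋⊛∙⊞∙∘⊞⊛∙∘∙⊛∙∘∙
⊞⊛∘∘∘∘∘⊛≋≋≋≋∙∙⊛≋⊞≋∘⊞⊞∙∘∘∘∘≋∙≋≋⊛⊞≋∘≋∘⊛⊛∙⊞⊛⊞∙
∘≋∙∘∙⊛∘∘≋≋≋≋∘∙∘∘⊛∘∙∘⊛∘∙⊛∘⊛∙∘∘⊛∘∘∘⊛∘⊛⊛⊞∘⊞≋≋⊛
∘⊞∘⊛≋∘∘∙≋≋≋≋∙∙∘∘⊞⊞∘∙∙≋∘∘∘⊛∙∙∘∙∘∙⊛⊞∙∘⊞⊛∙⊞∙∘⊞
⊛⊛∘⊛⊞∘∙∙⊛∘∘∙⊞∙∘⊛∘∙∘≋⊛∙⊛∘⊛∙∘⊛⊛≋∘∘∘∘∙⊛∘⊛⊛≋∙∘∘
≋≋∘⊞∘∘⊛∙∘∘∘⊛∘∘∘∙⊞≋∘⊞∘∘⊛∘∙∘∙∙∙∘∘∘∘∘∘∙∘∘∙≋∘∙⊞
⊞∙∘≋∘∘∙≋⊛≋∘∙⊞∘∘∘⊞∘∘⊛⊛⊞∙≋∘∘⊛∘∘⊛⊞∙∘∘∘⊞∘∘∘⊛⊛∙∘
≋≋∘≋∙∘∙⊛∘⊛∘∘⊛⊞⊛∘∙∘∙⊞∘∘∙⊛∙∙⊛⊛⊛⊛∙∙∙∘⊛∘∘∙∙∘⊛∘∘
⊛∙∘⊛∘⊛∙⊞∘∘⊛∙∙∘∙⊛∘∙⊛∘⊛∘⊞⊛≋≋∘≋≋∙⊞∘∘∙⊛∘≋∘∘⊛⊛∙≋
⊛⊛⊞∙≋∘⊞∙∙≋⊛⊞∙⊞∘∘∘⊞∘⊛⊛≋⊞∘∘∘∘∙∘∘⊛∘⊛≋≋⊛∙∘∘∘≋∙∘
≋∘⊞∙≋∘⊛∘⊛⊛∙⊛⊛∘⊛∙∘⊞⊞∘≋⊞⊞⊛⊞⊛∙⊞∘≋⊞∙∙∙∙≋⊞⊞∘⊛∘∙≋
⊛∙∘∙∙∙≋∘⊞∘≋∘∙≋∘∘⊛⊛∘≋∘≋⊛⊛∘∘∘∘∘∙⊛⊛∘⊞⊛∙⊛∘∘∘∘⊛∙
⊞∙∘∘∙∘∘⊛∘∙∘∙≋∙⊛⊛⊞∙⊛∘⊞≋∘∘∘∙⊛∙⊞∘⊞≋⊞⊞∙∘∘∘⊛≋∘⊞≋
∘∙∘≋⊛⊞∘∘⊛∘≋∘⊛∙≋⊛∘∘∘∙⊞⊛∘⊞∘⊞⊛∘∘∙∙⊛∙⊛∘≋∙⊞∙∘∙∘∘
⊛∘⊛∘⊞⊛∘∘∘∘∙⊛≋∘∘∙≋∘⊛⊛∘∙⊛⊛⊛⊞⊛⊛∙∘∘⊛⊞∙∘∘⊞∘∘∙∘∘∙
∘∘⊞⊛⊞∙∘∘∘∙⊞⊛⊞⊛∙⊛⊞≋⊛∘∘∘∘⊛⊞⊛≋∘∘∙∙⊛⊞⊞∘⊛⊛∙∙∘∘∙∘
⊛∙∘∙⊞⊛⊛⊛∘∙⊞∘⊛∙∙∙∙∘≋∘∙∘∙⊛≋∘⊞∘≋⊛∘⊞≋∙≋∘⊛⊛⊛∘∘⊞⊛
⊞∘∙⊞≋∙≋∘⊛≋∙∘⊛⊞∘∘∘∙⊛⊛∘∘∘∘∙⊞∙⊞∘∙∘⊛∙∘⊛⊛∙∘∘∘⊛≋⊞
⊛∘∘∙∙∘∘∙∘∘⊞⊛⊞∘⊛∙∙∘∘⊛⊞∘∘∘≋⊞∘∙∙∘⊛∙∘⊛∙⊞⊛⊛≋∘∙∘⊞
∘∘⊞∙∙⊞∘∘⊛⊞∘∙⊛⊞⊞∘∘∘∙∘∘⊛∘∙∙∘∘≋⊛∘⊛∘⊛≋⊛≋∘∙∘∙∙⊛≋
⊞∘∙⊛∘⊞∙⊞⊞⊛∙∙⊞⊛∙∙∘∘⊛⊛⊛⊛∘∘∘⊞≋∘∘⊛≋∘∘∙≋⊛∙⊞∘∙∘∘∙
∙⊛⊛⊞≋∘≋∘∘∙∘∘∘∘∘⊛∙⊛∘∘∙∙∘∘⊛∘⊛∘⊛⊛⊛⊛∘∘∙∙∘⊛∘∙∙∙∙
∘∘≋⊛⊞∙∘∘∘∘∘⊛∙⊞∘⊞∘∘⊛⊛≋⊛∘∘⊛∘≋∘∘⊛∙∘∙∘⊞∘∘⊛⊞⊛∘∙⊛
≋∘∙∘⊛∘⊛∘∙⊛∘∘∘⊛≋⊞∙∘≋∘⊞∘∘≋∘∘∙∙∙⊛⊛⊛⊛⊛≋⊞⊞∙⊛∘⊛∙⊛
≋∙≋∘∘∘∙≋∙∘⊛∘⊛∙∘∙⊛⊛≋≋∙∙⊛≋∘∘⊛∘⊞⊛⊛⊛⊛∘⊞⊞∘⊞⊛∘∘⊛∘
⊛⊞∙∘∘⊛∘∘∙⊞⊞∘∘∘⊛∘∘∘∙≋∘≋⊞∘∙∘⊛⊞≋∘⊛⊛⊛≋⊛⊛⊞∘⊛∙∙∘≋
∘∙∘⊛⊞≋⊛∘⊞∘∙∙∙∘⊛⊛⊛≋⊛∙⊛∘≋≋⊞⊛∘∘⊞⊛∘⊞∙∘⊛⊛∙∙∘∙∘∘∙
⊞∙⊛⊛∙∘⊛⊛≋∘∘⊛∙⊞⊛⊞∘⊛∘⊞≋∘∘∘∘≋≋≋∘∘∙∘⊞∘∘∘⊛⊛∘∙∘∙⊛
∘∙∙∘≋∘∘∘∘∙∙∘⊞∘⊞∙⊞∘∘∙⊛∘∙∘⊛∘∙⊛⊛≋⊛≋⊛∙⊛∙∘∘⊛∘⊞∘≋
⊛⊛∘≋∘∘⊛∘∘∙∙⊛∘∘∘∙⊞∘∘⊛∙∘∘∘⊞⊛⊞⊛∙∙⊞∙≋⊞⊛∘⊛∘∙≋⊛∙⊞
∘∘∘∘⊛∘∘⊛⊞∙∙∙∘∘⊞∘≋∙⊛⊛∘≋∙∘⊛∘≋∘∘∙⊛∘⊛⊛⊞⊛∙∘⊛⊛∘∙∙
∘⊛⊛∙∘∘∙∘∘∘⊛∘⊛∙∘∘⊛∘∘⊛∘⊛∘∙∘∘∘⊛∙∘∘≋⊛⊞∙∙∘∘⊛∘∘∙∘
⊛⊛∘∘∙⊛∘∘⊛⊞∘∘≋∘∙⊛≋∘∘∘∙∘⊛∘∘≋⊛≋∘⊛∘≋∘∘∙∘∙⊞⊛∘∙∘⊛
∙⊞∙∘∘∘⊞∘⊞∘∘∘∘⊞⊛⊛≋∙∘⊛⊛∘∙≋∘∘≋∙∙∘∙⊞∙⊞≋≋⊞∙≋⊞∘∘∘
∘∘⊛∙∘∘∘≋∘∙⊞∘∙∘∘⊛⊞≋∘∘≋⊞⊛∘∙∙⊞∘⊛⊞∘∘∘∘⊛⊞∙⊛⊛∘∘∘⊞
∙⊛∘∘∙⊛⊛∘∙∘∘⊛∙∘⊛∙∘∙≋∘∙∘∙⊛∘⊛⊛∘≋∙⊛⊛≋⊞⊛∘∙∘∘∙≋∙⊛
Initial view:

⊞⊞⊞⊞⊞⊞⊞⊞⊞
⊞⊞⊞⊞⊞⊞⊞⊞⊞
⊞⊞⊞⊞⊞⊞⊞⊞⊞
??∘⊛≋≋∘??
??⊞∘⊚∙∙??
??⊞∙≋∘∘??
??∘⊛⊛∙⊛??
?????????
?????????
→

⊞⊞⊞⊞⊞⊞⊞⊞⊞
⊞⊞⊞⊞⊞⊞⊞⊞⊞
⊞⊞⊞⊞⊞⊞⊞⊞⊞
?∘⊛≋≋∘∘??
?⊞∘∘⊚∙∘??
?⊞∙≋∘∘⊛??
?∘⊛⊛∙⊛∘??
?????????
?????????

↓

⊞⊞⊞⊞⊞⊞⊞⊞⊞
⊞⊞⊞⊞⊞⊞⊞⊞⊞
?∘⊛≋≋∘∘??
?⊞∘∘∙∙∘??
?⊞∙≋⊚∘⊛??
?∘⊛⊛∙⊛∘??
??⊛∘⊛⊞∘??
?????????
?????????

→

⊞⊞⊞⊞⊞⊞⊞⊞⊞
⊞⊞⊞⊞⊞⊞⊞⊞⊞
∘⊛≋≋∘∘⊛??
⊞∘∘∙∙∘⊞??
⊞∙≋∘⊚⊛∘??
∘⊛⊛∙⊛∘⊞??
?⊛∘⊛⊞∘⊛??
?????????
?????????

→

⊞⊞⊞⊞⊞⊞⊞⊞⊞
⊞⊞⊞⊞⊞⊞⊞⊞⊞
⊛≋≋∘∘⊛≋??
∘∘∙∙∘⊞∘??
∙≋∘∘⊚∘⊛??
⊛⊛∙⊛∘⊞⊞??
⊛∘⊛⊞∘⊛∙??
?????????
?????????

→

⊞⊞⊞⊞⊞⊞⊞⊞⊞
⊞⊞⊞⊞⊞⊞⊞⊞⊞
≋≋∘∘⊛≋⊞??
∘∙∙∘⊞∘⊛??
≋∘∘⊛⊚⊛∘??
⊛∙⊛∘⊞⊞∘??
∘⊛⊞∘⊛∙≋??
?????????
?????????

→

⊞⊞⊞⊞⊞⊞⊞⊞⊞
⊞⊞⊞⊞⊞⊞⊞⊞⊞
≋∘∘⊛≋⊞≋??
∙∙∘⊞∘⊛∙??
∘∘⊛∘⊚∘∘??
∙⊛∘⊞⊞∘∘??
⊛⊞∘⊛∙≋∘??
?????????
?????????

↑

⊞⊞⊞⊞⊞⊞⊞⊞⊞
⊞⊞⊞⊞⊞⊞⊞⊞⊞
⊞⊞⊞⊞⊞⊞⊞⊞⊞
≋∘∘⊛≋⊞≋??
∙∙∘⊞⊚⊛∙??
∘∘⊛∘⊛∘∘??
∙⊛∘⊞⊞∘∘??
⊛⊞∘⊛∙≋∘??
?????????

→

⊞⊞⊞⊞⊞⊞⊞⊞⊞
⊞⊞⊞⊞⊞⊞⊞⊞⊞
⊞⊞⊞⊞⊞⊞⊞⊞⊞
∘∘⊛≋⊞≋⊛??
∙∘⊞∘⊚∙∘??
∘⊛∘⊛∘∘∘??
⊛∘⊞⊞∘∘∘??
⊞∘⊛∙≋∘???
?????????

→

⊞⊞⊞⊞⊞⊞⊞⊞⊞
⊞⊞⊞⊞⊞⊞⊞⊞⊞
⊞⊞⊞⊞⊞⊞⊞⊞⊞
∘⊛≋⊞≋⊛∙??
∘⊞∘⊛⊚∘∙??
⊛∘⊛∘∘∘∙??
∘⊞⊞∘∘∘∘??
∘⊛∙≋∘????
?????????

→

⊞⊞⊞⊞⊞⊞⊞⊞⊞
⊞⊞⊞⊞⊞⊞⊞⊞⊞
⊞⊞⊞⊞⊞⊞⊞⊞⊞
⊛≋⊞≋⊛∙⊞??
⊞∘⊛∙⊚∙∘??
∘⊛∘∘∘∙∘??
⊞⊞∘∘∘∘∘??
⊛∙≋∘?????
?????????

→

⊞⊞⊞⊞⊞⊞⊞⊞⊞
⊞⊞⊞⊞⊞⊞⊞⊞⊞
⊞⊞⊞⊞⊞⊞⊞⊞⊞
≋⊞≋⊛∙⊞∘??
∘⊛∙∘⊚∘∘??
⊛∘∘∘∙∘⊛??
⊞∘∘∘∘∘⊞??
∙≋∘??????
?????????

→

⊞⊞⊞⊞⊞⊞⊞⊞⊞
⊞⊞⊞⊞⊞⊞⊞⊞⊞
⊞⊞⊞⊞⊞⊞⊞⊞⊞
⊞≋⊛∙⊞∘∘??
⊛∙∘∙⊚∘∘??
∘∘∘∙∘⊛∙??
∘∘∘∘∘⊞∘??
≋∘???????
?????????

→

⊞⊞⊞⊞⊞⊞⊞⊞⊞
⊞⊞⊞⊞⊞⊞⊞⊞⊞
⊞⊞⊞⊞⊞⊞⊞⊞⊞
≋⊛∙⊞∘∘∘??
∙∘∙∘⊚∘⊛??
∘∘∙∘⊛∙⊞??
∘∘∘∘⊞∘∘??
∘????????
?????????

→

⊞⊞⊞⊞⊞⊞⊞⊞⊞
⊞⊞⊞⊞⊞⊞⊞⊞⊞
⊞⊞⊞⊞⊞⊞⊞⊞⊞
⊛∙⊞∘∘∘⊛??
∘∙∘∘⊚⊛∘??
∘∙∘⊛∙⊞∘??
∘∘∘⊞∘∘∘??
?????????
?????????

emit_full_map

∘⊛≋≋∘∘⊛≋⊞≋⊛∙⊞∘∘∘⊛
⊞∘∘∙∙∘⊞∘⊛∙∘∙∘∘⊚⊛∘
⊞∙≋∘∘⊛∘⊛∘∘∘∙∘⊛∙⊞∘
∘⊛⊛∙⊛∘⊞⊞∘∘∘∘∘⊞∘∘∘
?⊛∘⊛⊞∘⊛∙≋∘???????

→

⊞⊞⊞⊞⊞⊞⊞⊞⊞
⊞⊞⊞⊞⊞⊞⊞⊞⊞
⊞⊞⊞⊞⊞⊞⊞⊞⊞
∙⊞∘∘∘⊛∙??
∙∘∘∘⊚∘⊛??
∙∘⊛∙⊞∘∙??
∘∘⊞∘∘∘≋??
?????????
?????????

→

⊞⊞⊞⊞⊞⊞⊞⊞⊞
⊞⊞⊞⊞⊞⊞⊞⊞⊞
⊞⊞⊞⊞⊞⊞⊞⊞⊞
⊞∘∘∘⊛∙⊛??
∘∘∘⊛⊚⊛∙??
∘⊛∙⊞∘∙∙??
∘⊞∘∘∘≋∘??
?????????
?????????

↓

⊞⊞⊞⊞⊞⊞⊞⊞⊞
⊞⊞⊞⊞⊞⊞⊞⊞⊞
⊞∘∘∘⊛∙⊛??
∘∘∘⊛∘⊛∙??
∘⊛∙⊞⊚∙∙??
∘⊞∘∘∘≋∘??
??∙∘⊞⊛∙??
?????????
?????????

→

⊞⊞⊞⊞⊞⊞⊞⊞⊞
⊞⊞⊞⊞⊞⊞⊞⊞⊞
∘∘∘⊛∙⊛∘??
∘∘⊛∘⊛∙≋??
⊛∙⊞∘⊚∙∘??
⊞∘∘∘≋∘⊛??
?∙∘⊞⊛∙∘??
?????????
?????????

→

⊞⊞⊞⊞⊞⊞⊞⊞⊞
⊞⊞⊞⊞⊞⊞⊞⊞⊞
∘∘⊛∙⊛∘⊞??
∘⊛∘⊛∙≋≋??
∙⊞∘∙⊚∘⊛??
∘∘∘≋∘⊛⊛??
∙∘⊞⊛∙∘∙??
?????????
?????????

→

⊞⊞⊞⊞⊞⊞⊞⊞⊞
⊞⊞⊞⊞⊞⊞⊞⊞⊞
∘⊛∙⊛∘⊞⊛??
⊛∘⊛∙≋≋∘??
⊞∘∙∙⊚⊛∘??
∘∘≋∘⊛⊛∙??
∘⊞⊛∙∘∙⊛??
?????????
?????????

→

⊞⊞⊞⊞⊞⊞⊞⊞⊞
⊞⊞⊞⊞⊞⊞⊞⊞⊞
⊛∙⊛∘⊞⊛≋??
∘⊛∙≋≋∘⊞??
∘∙∙∘⊚∘∘??
∘≋∘⊛⊛∙∙??
⊞⊛∙∘∙⊛∙??
?????????
?????????

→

⊞⊞⊞⊞⊞⊞⊞⊞⊞
⊞⊞⊞⊞⊞⊞⊞⊞⊞
∙⊛∘⊞⊛≋∘?⊞
⊛∙≋≋∘⊞∘?⊞
∙∙∘⊛⊚∘∙?⊞
≋∘⊛⊛∙∙⊛?⊞
⊛∙∘∙⊛∙∘?⊞
????????⊞
????????⊞

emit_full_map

∘⊛≋≋∘∘⊛≋⊞≋⊛∙⊞∘∘∘⊛∙⊛∘⊞⊛≋∘
⊞∘∘∙∙∘⊞∘⊛∙∘∙∘∘∘⊛∘⊛∙≋≋∘⊞∘
⊞∙≋∘∘⊛∘⊛∘∘∘∙∘⊛∙⊞∘∙∙∘⊛⊚∘∙
∘⊛⊛∙⊛∘⊞⊞∘∘∘∘∘⊞∘∘∘≋∘⊛⊛∙∙⊛
?⊛∘⊛⊞∘⊛∙≋∘????∙∘⊞⊛∙∘∙⊛∙∘

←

⊞⊞⊞⊞⊞⊞⊞⊞⊞
⊞⊞⊞⊞⊞⊞⊞⊞⊞
⊛∙⊛∘⊞⊛≋∘?
∘⊛∙≋≋∘⊞∘?
∘∙∙∘⊚∘∘∙?
∘≋∘⊛⊛∙∙⊛?
⊞⊛∙∘∙⊛∙∘?
?????????
?????????

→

⊞⊞⊞⊞⊞⊞⊞⊞⊞
⊞⊞⊞⊞⊞⊞⊞⊞⊞
∙⊛∘⊞⊛≋∘?⊞
⊛∙≋≋∘⊞∘?⊞
∙∙∘⊛⊚∘∙?⊞
≋∘⊛⊛∙∙⊛?⊞
⊛∙∘∙⊛∙∘?⊞
????????⊞
????????⊞

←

⊞⊞⊞⊞⊞⊞⊞⊞⊞
⊞⊞⊞⊞⊞⊞⊞⊞⊞
⊛∙⊛∘⊞⊛≋∘?
∘⊛∙≋≋∘⊞∘?
∘∙∙∘⊚∘∘∙?
∘≋∘⊛⊛∙∙⊛?
⊞⊛∙∘∙⊛∙∘?
?????????
?????????

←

⊞⊞⊞⊞⊞⊞⊞⊞⊞
⊞⊞⊞⊞⊞⊞⊞⊞⊞
∘⊛∙⊛∘⊞⊛≋∘
⊛∘⊛∙≋≋∘⊞∘
⊞∘∙∙⊚⊛∘∘∙
∘∘≋∘⊛⊛∙∙⊛
∘⊞⊛∙∘∙⊛∙∘
?????????
?????????


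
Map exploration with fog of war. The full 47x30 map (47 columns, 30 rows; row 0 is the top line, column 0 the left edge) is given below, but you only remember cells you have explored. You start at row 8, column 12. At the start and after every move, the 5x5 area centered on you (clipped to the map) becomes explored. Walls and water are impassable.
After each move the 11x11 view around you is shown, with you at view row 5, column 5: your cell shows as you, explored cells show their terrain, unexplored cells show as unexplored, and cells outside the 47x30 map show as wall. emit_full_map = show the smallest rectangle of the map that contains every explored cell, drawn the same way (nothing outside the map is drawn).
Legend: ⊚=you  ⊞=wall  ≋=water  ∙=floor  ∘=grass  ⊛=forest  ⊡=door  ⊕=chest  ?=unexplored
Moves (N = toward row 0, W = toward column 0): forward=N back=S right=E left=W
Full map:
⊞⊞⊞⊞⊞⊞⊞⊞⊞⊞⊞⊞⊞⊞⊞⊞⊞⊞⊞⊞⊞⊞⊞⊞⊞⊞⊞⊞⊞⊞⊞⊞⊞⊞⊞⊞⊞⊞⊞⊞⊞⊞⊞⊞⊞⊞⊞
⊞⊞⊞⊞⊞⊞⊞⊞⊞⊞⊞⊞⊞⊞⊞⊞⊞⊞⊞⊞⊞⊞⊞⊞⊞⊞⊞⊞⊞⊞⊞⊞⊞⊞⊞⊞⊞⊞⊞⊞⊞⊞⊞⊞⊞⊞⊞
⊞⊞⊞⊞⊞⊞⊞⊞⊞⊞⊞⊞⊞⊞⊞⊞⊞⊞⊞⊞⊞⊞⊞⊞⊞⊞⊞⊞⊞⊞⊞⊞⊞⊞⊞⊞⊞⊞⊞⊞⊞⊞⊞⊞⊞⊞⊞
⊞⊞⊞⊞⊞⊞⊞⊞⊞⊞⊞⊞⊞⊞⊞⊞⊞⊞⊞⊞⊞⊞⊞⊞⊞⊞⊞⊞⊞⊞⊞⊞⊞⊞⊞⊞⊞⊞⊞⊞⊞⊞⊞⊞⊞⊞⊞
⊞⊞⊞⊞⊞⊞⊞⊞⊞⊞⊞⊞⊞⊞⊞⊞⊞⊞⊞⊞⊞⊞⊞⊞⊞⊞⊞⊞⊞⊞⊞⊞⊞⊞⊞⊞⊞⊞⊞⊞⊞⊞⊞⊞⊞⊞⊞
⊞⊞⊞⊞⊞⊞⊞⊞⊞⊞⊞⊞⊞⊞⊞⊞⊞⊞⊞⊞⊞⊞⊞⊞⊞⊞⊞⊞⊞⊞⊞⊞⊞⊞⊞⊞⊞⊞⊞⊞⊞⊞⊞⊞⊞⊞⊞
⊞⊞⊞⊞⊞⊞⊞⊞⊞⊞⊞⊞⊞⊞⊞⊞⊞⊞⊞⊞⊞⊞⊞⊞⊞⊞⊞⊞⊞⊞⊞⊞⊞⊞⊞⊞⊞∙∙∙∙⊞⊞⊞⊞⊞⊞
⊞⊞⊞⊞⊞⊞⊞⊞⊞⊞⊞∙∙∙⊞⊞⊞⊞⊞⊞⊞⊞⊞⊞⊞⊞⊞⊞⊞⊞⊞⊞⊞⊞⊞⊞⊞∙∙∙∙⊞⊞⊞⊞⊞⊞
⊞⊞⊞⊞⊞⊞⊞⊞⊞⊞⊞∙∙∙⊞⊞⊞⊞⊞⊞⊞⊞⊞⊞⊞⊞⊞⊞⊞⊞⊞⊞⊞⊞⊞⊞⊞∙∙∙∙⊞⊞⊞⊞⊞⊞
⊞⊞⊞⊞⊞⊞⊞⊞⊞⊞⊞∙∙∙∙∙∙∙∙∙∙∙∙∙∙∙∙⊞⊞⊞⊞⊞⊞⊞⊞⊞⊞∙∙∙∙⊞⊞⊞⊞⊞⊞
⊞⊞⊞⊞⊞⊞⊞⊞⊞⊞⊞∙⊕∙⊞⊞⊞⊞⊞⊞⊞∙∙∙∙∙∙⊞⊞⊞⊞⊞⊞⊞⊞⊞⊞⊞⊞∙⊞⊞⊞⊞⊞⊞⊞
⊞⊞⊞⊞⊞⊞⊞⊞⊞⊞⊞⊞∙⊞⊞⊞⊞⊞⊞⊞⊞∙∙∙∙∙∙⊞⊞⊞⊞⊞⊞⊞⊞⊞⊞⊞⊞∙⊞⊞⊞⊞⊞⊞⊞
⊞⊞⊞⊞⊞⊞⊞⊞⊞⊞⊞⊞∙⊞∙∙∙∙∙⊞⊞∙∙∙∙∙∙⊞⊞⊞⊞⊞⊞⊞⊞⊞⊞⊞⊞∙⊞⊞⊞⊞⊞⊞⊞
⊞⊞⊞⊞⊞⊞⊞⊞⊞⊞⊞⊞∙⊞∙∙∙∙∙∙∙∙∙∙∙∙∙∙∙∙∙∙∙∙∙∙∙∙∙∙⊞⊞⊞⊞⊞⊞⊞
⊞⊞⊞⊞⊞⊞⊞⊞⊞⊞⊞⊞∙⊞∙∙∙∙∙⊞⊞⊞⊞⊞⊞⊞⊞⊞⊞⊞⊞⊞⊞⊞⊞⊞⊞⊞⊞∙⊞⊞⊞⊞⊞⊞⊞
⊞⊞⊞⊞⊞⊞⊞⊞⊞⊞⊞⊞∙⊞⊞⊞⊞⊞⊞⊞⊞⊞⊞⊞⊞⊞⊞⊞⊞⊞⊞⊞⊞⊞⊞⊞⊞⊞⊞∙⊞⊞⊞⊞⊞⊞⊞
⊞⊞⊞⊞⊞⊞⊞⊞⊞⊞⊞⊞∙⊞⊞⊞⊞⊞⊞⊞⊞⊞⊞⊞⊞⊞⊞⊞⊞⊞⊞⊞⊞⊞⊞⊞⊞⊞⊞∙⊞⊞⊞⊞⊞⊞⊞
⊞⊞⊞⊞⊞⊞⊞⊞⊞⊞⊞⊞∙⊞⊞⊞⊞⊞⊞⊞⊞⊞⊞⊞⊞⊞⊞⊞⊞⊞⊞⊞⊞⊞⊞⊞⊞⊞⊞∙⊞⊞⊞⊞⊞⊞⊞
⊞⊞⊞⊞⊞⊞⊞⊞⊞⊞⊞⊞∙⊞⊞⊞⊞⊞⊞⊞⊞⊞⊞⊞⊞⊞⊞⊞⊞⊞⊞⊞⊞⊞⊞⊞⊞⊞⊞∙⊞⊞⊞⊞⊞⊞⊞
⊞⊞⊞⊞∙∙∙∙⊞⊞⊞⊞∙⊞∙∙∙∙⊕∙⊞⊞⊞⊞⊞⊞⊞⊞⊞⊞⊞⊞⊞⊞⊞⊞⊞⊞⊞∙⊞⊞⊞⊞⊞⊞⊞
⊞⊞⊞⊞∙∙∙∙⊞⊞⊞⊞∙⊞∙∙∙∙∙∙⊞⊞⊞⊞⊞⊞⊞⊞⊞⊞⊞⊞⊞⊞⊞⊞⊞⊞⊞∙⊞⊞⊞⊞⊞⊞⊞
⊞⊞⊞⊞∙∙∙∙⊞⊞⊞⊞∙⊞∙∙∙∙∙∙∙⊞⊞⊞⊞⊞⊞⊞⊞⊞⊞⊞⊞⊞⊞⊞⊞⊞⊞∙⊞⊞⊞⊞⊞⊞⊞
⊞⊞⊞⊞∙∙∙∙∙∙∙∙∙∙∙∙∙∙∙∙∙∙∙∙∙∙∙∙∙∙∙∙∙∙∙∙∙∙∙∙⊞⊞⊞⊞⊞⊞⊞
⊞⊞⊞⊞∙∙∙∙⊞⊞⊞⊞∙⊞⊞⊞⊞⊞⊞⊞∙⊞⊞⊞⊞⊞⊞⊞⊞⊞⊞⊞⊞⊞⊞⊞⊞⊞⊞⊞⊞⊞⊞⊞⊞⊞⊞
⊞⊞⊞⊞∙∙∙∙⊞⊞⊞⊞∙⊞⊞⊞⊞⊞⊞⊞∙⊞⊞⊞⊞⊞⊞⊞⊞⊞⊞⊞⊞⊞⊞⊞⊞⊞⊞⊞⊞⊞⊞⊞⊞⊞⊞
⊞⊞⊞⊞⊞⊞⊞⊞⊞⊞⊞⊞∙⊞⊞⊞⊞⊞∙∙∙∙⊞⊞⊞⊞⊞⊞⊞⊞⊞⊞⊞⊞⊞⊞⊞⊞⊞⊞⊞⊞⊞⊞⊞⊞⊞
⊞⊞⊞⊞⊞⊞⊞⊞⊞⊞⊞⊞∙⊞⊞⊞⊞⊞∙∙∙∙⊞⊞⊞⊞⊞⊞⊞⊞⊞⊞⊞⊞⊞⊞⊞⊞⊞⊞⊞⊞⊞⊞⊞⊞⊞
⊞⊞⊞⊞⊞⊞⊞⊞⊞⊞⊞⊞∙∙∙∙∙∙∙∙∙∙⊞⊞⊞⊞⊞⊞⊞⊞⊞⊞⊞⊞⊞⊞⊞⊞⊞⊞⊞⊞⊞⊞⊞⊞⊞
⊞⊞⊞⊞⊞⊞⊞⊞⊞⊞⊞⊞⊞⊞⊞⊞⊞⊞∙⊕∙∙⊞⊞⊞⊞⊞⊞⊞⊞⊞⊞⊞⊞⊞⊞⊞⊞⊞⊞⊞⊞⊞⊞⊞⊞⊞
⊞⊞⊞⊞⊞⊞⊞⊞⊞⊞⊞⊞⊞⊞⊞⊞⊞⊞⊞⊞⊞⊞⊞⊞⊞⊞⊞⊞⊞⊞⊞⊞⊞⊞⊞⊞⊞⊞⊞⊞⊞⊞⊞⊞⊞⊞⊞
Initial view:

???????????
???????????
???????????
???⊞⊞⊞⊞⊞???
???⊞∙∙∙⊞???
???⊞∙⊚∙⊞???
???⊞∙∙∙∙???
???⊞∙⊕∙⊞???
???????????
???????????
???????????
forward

???????????
???????????
???????????
???⊞⊞⊞⊞⊞???
???⊞⊞⊞⊞⊞???
???⊞∙⊚∙⊞???
???⊞∙∙∙⊞???
???⊞∙∙∙∙???
???⊞∙⊕∙⊞???
???????????
???????????

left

???????????
???????????
???????????
???⊞⊞⊞⊞⊞⊞??
???⊞⊞⊞⊞⊞⊞??
???⊞⊞⊚∙∙⊞??
???⊞⊞∙∙∙⊞??
???⊞⊞∙∙∙∙??
????⊞∙⊕∙⊞??
???????????
???????????

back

???????????
???????????
???⊞⊞⊞⊞⊞⊞??
???⊞⊞⊞⊞⊞⊞??
???⊞⊞∙∙∙⊞??
???⊞⊞⊚∙∙⊞??
???⊞⊞∙∙∙∙??
???⊞⊞∙⊕∙⊞??
???????????
???????????
???????????

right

???????????
???????????
??⊞⊞⊞⊞⊞⊞???
??⊞⊞⊞⊞⊞⊞???
??⊞⊞∙∙∙⊞???
??⊞⊞∙⊚∙⊞???
??⊞⊞∙∙∙∙???
??⊞⊞∙⊕∙⊞???
???????????
???????????
???????????

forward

???????????
???????????
???????????
??⊞⊞⊞⊞⊞⊞???
??⊞⊞⊞⊞⊞⊞???
??⊞⊞∙⊚∙⊞???
??⊞⊞∙∙∙⊞???
??⊞⊞∙∙∙∙???
??⊞⊞∙⊕∙⊞???
???????????
???????????

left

???????????
???????????
???????????
???⊞⊞⊞⊞⊞⊞??
???⊞⊞⊞⊞⊞⊞??
???⊞⊞⊚∙∙⊞??
???⊞⊞∙∙∙⊞??
???⊞⊞∙∙∙∙??
???⊞⊞∙⊕∙⊞??
???????????
???????????

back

???????????
???????????
???⊞⊞⊞⊞⊞⊞??
???⊞⊞⊞⊞⊞⊞??
???⊞⊞∙∙∙⊞??
???⊞⊞⊚∙∙⊞??
???⊞⊞∙∙∙∙??
???⊞⊞∙⊕∙⊞??
???????????
???????????
???????????

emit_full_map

⊞⊞⊞⊞⊞⊞
⊞⊞⊞⊞⊞⊞
⊞⊞∙∙∙⊞
⊞⊞⊚∙∙⊞
⊞⊞∙∙∙∙
⊞⊞∙⊕∙⊞

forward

???????????
???????????
???????????
???⊞⊞⊞⊞⊞⊞??
???⊞⊞⊞⊞⊞⊞??
???⊞⊞⊚∙∙⊞??
???⊞⊞∙∙∙⊞??
???⊞⊞∙∙∙∙??
???⊞⊞∙⊕∙⊞??
???????????
???????????

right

???????????
???????????
???????????
??⊞⊞⊞⊞⊞⊞???
??⊞⊞⊞⊞⊞⊞???
??⊞⊞∙⊚∙⊞???
??⊞⊞∙∙∙⊞???
??⊞⊞∙∙∙∙???
??⊞⊞∙⊕∙⊞???
???????????
???????????


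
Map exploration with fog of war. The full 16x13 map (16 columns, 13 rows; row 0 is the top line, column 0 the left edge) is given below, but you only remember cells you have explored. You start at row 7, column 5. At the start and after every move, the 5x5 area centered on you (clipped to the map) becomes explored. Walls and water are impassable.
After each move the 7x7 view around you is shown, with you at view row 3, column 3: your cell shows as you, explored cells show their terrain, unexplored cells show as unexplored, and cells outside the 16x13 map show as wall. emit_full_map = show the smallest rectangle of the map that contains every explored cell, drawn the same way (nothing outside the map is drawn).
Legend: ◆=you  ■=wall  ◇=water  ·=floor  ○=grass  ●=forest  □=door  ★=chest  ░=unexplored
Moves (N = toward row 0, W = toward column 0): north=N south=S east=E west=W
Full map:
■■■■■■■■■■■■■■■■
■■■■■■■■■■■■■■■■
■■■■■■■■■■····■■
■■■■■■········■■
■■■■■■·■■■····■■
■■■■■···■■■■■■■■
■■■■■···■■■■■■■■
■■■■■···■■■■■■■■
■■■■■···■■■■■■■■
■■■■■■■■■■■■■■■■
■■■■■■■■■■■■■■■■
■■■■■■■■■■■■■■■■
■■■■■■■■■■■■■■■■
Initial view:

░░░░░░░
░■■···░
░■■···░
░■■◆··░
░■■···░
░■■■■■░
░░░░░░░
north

░░░░░░░
░■■■·■░
░■■···░
░■■◆··░
░■■···░
░■■···░
░■■■■■░

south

░■■■·■░
░■■···░
░■■···░
░■■◆··░
░■■···░
░■■■■■░
░░░░░░░

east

■■■·■░░
■■···■░
■■···■░
■■·◆·■░
■■···■░
■■■■■■░
░░░░░░░

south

■■···■░
■■···■░
■■···■░
■■·◆·■░
■■■■■■░
░■■■■■░
░░░░░░░

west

░■■···■
░■■···■
░■■···■
░■■◆··■
░■■■■■■
░■■■■■■
░░░░░░░

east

■■···■░
■■···■░
■■···■░
■■·◆·■░
■■■■■■░
■■■■■■░
░░░░░░░

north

■■■·■░░
■■···■░
■■···■░
■■·◆·■░
■■···■░
■■■■■■░
■■■■■■░

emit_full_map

■■■·■░
■■···■
■■···■
■■·◆·■
■■···■
■■■■■■
■■■■■■

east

■■·■░░░
■···■■░
■···■■░
■··◆■■░
■···■■░
■■■■■■░
■■■■■░░

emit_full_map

■■■·■░░
■■···■■
■■···■■
■■··◆■■
■■···■■
■■■■■■■
■■■■■■░


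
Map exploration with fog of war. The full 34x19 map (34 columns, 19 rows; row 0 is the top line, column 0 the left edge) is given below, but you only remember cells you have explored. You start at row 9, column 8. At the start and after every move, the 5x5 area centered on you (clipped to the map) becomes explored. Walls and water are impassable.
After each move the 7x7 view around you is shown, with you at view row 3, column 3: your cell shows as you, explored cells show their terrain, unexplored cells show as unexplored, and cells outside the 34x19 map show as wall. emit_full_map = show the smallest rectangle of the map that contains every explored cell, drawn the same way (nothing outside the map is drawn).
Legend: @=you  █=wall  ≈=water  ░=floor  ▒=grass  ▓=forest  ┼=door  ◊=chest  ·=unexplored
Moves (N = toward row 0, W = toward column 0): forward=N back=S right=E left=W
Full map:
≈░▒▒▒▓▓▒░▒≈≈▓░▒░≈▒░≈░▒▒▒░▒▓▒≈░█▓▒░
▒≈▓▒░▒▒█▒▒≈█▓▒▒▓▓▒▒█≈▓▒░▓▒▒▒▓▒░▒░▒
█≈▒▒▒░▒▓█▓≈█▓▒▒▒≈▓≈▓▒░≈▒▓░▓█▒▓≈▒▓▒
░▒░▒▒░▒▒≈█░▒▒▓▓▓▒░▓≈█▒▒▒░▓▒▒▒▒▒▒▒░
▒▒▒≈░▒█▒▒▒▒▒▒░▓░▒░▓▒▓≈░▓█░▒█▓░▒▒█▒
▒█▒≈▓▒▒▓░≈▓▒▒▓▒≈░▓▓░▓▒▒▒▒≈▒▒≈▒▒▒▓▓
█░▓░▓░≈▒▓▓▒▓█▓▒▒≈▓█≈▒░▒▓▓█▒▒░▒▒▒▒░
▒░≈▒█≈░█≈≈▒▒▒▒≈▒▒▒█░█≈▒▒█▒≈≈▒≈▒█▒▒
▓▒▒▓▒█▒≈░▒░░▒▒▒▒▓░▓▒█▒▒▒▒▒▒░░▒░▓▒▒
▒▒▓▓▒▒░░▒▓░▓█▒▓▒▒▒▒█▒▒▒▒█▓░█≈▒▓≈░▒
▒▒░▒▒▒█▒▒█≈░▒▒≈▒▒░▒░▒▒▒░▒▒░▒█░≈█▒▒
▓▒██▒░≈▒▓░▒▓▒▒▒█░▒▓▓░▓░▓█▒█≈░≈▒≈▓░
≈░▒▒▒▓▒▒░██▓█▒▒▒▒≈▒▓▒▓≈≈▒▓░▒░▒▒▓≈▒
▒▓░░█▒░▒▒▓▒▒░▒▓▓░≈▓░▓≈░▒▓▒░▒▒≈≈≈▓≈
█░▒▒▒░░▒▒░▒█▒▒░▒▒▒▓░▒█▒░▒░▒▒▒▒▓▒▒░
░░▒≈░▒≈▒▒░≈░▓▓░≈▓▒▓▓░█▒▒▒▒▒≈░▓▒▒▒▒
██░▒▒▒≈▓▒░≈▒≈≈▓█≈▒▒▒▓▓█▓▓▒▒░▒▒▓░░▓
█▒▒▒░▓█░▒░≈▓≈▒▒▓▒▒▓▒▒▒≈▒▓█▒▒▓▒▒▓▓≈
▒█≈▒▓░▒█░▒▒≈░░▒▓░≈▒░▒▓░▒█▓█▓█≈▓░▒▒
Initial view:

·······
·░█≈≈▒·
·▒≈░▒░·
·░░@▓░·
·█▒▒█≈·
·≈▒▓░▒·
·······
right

·······
░█≈≈▒▒·
▒≈░▒░░·
░░▒@░▓·
█▒▒█≈░·
≈▒▓░▒▓·
·······

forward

·······
·▒▓▓▒▓·
░█≈≈▒▒·
▒≈░@░░·
░░▒▓░▓·
█▒▒█≈░·
≈▒▓░▒▓·

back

·▒▓▓▒▓·
░█≈≈▒▒·
▒≈░▒░░·
░░▒@░▓·
█▒▒█≈░·
≈▒▓░▒▓·
·······

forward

·······
·▒▓▓▒▓·
░█≈≈▒▒·
▒≈░@░░·
░░▒▓░▓·
█▒▒█≈░·
≈▒▓░▒▓·

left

·······
·≈▒▓▓▒▓
·░█≈≈▒▒
·▒≈@▒░░
·░░▒▓░▓
·█▒▒█≈░
·≈▒▓░▒▓

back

·≈▒▓▓▒▓
·░█≈≈▒▒
·▒≈░▒░░
·░░@▓░▓
·█▒▒█≈░
·≈▒▓░▒▓
·······

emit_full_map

≈▒▓▓▒▓
░█≈≈▒▒
▒≈░▒░░
░░@▓░▓
█▒▒█≈░
≈▒▓░▒▓

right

≈▒▓▓▒▓·
░█≈≈▒▒·
▒≈░▒░░·
░░▒@░▓·
█▒▒█≈░·
≈▒▓░▒▓·
·······

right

▒▓▓▒▓··
█≈≈▒▒▒·
≈░▒░░▒·
░▒▓@▓█·
▒▒█≈░▒·
▒▓░▒▓▒·
·······

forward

·······
▒▓▓▒▓█·
█≈≈▒▒▒·
≈░▒@░▒·
░▒▓░▓█·
▒▒█≈░▒·
▒▓░▒▓▒·

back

▒▓▓▒▓█·
█≈≈▒▒▒·
≈░▒░░▒·
░▒▓@▓█·
▒▒█≈░▒·
▒▓░▒▓▒·
·······

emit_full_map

≈▒▓▓▒▓█
░█≈≈▒▒▒
▒≈░▒░░▒
░░▒▓@▓█
█▒▒█≈░▒
≈▒▓░▒▓▒

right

▓▓▒▓█··
≈≈▒▒▒▒·
░▒░░▒▒·
▒▓░@█▒·
▒█≈░▒▒·
▓░▒▓▒▒·
·······

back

≈≈▒▒▒▒·
░▒░░▒▒·
▒▓░▓█▒·
▒█≈@▒▒·
▓░▒▓▒▒·
·██▓█▒·
·······

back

░▒░░▒▒·
▒▓░▓█▒·
▒█≈░▒▒·
▓░▒@▒▒·
·██▓█▒·
·▓▒▒░▒·
·······

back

▒▓░▓█▒·
▒█≈░▒▒·
▓░▒▓▒▒·
·██@█▒·
·▓▒▒░▒·
·░▒█▒▒·
·······

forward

░▒░░▒▒·
▒▓░▓█▒·
▒█≈░▒▒·
▓░▒@▒▒·
·██▓█▒·
·▓▒▒░▒·
·░▒█▒▒·

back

▒▓░▓█▒·
▒█≈░▒▒·
▓░▒▓▒▒·
·██@█▒·
·▓▒▒░▒·
·░▒█▒▒·
·······

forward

░▒░░▒▒·
▒▓░▓█▒·
▒█≈░▒▒·
▓░▒@▒▒·
·██▓█▒·
·▓▒▒░▒·
·░▒█▒▒·

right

▒░░▒▒··
▓░▓█▒▓·
█≈░▒▒≈·
░▒▓@▒▒·
██▓█▒▒·
▓▒▒░▒▓·
░▒█▒▒··

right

░░▒▒···
░▓█▒▓▒·
≈░▒▒≈▒·
▒▓▒@▒█·
█▓█▒▒▒·
▒▒░▒▓▓·
▒█▒▒···

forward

▒▒▒▒···
░░▒▒▒▒·
░▓█▒▓▒·
≈░▒@≈▒·
▒▓▒▒▒█·
█▓█▒▒▒·
▒▒░▒▓▓·

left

≈▒▒▒▒··
▒░░▒▒▒▒
▓░▓█▒▓▒
█≈░@▒≈▒
░▒▓▒▒▒█
██▓█▒▒▒
▓▒▒░▒▓▓

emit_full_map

≈▒▓▓▒▓█···
░█≈≈▒▒▒▒··
▒≈░▒░░▒▒▒▒
░░▒▓░▓█▒▓▒
█▒▒█≈░@▒≈▒
≈▒▓░▒▓▒▒▒█
···██▓█▒▒▒
···▓▒▒░▒▓▓
···░▒█▒▒··

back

▒░░▒▒▒▒
▓░▓█▒▓▒
█≈░▒▒≈▒
░▒▓@▒▒█
██▓█▒▒▒
▓▒▒░▒▓▓
░▒█▒▒··

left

░▒░░▒▒▒
▒▓░▓█▒▓
▒█≈░▒▒≈
▓░▒@▒▒▒
·██▓█▒▒
·▓▒▒░▒▓
·░▒█▒▒·

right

▒░░▒▒▒▒
▓░▓█▒▓▒
█≈░▒▒≈▒
░▒▓@▒▒█
██▓█▒▒▒
▓▒▒░▒▓▓
░▒█▒▒··

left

░▒░░▒▒▒
▒▓░▓█▒▓
▒█≈░▒▒≈
▓░▒@▒▒▒
·██▓█▒▒
·▓▒▒░▒▓
·░▒█▒▒·

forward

≈≈▒▒▒▒·
░▒░░▒▒▒
▒▓░▓█▒▓
▒█≈@▒▒≈
▓░▒▓▒▒▒
·██▓█▒▒
·▓▒▒░▒▓

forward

▓▓▒▓█··
≈≈▒▒▒▒·
░▒░░▒▒▒
▒▓░@█▒▓
▒█≈░▒▒≈
▓░▒▓▒▒▒
·██▓█▒▒

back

≈≈▒▒▒▒·
░▒░░▒▒▒
▒▓░▓█▒▓
▒█≈@▒▒≈
▓░▒▓▒▒▒
·██▓█▒▒
·▓▒▒░▒▓

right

≈▒▒▒▒··
▒░░▒▒▒▒
▓░▓█▒▓▒
█≈░@▒≈▒
░▒▓▒▒▒█
██▓█▒▒▒
▓▒▒░▒▓▓


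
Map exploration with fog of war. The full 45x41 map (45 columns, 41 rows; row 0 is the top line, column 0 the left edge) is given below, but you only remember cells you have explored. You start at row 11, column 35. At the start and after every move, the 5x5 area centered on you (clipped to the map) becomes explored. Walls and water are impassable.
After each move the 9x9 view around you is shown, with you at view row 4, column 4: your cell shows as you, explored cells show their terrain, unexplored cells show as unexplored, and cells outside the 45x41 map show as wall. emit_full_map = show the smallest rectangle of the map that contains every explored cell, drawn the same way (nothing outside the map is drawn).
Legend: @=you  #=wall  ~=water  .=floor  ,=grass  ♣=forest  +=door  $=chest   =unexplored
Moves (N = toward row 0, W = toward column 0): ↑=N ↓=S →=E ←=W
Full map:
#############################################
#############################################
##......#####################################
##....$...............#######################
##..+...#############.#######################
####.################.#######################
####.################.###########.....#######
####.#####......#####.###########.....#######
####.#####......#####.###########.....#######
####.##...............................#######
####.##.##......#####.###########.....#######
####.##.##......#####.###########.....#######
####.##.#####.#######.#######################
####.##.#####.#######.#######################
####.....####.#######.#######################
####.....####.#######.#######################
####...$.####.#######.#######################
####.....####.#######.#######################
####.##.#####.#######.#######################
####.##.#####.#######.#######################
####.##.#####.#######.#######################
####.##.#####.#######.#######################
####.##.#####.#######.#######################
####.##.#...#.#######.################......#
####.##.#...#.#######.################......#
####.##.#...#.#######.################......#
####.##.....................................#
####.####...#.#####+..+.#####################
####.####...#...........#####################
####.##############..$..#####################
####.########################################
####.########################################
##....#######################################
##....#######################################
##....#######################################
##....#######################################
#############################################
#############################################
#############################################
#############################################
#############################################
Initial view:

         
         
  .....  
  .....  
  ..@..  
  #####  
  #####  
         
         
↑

         
         
  .....  
  .....  
  ..@..  
  .....  
  #####  
  #####  
         

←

         
         
  #..... 
  ...... 
  #.@... 
  #..... 
  ###### 
   ##### 
         

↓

         
  #..... 
  ...... 
  #..... 
  #.@... 
  ###### 
  ###### 
         
         

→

         
 #.....  
 ......  
 #.....  
 #..@..  
 ######  
 ######  
         
         

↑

         
         
 #.....  
 ......  
 #..@..  
 #.....  
 ######  
 ######  
         

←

         
         
  #..... 
  ...... 
  #.@... 
  #..... 
  ###### 
  ###### 
         

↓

         
  #..... 
  ...... 
  #..... 
  #.@... 
  ###### 
  ###### 
         
         

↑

         
         
  #..... 
  ...... 
  #.@... 
  #..... 
  ###### 
  ###### 
         

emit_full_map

#.....
......
#.@...
#.....
######
######

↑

         
         
  #....  
  #..... 
  ..@... 
  #..... 
  #..... 
  ###### 
  ###### 

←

         
         
  ##.... 
  ##.....
  ..@....
  ##.....
  ##.....
   ######
   ######

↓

         
  ##.... 
  ##.....
  .......
  ##@....
  ##.....
  #######
   ######
         

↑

         
         
  ##.... 
  ##.....
  ..@....
  ##.....
  ##.....
  #######
   ######

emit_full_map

##.... 
##.....
..@....
##.....
##.....
#######
 ######

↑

         
         
  ##...  
  ##.... 
  ##@....
  .......
  ##.....
  ##.....
  #######

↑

         
         
  #####  
  ##...  
  ##@... 
  ##.....
  .......
  ##.....
  ##.....

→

         
         
 ######  
 ##....  
 ##.@..  
 ##..... 
 ....... 
 ##..... 
 ##..... 

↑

         
         
  #####  
 ######  
 ##.@..  
 ##....  
 ##..... 
 ....... 
 ##..... 

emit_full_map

 ##### 
###### 
##.@.. 
##.... 
##.....
.......
##.....
##.....
#######
 ######

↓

         
  #####  
 ######  
 ##....  
 ##.@..  
 ##..... 
 ....... 
 ##..... 
 ##..... 

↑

         
         
  #####  
 ######  
 ##.@..  
 ##....  
 ##..... 
 ....... 
 ##..... 

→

         
         
 ######  
#######  
##..@..  
##.....  
##.....  
.......  
##.....  

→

         
         
#######  
#######  
#...@.#  
#.....#  
#.....#  
......   
#.....   

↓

         
#######  
#######  
#.....#  
#...@.#  
#.....#  
......#  
#.....   
#.....   

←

         
 ####### 
######## 
##.....# 
##..@..# 
##.....# 
.......# 
##.....  
##.....  

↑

         
         
 ####### 
######## 
##..@..# 
##.....# 
##.....# 
.......# 
##.....  

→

         
         
#######  
#######  
#...@.#  
#.....#  
#.....#  
......#  
#.....   

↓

         
#######  
#######  
#.....#  
#...@.#  
#.....#  
......#  
#.....   
#.....   

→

         
######   
#######  
.....##  
....@##  
.....##  
.....##  
.....    
.....    

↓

######   
#######  
.....##  
.....##  
....@##  
.....##  
.....##  
.....    
#####    

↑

         
######   
#######  
.....##  
....@##  
.....##  
.....##  
.....##  
.....    

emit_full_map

 ####### 
#########
##.....##
##....@##
##.....##
.......##
##.....##
##.....  
#######  
 ######  

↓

######   
#######  
.....##  
.....##  
....@##  
.....##  
.....##  
.....    
#####    

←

#######  
######## 
#.....## 
#.....## 
#...@.## 
......## 
#.....## 
#.....   
######   
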